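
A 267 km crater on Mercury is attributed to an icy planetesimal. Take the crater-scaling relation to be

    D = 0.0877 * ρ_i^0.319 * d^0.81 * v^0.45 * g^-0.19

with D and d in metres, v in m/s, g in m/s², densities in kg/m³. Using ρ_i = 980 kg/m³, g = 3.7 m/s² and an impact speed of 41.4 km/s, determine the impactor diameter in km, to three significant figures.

d ≈ 24.8 km

Rearranging for d: d = [D / (0.0877 · 980^0.319 · 41400^0.45 · 3.7^-0.19)]^(1/0.81).
D = 267000 m.
980^0.319 = 8.999
41400^0.45 = 119.6
3.7^-0.19 = 0.7799
Denominator = 0.0877 × 8.999 × 119.6 × 0.7799 = 73.61
D / 73.61 = 267000 / 73.61 = 3627
d = 3627^(1/0.81) = 3627^1.2346 = 24809 m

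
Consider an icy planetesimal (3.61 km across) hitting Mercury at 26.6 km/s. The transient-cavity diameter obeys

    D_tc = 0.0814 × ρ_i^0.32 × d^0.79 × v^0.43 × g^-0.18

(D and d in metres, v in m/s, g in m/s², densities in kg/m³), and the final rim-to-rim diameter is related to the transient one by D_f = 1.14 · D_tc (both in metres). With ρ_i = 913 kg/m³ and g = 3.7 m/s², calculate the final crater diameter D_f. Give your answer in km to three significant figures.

D_f ≈ 33.6 km

In SI: d = 3610 m, v = 26600 m/s.
ρ_i^0.32 = 913^0.32 = 8.858
d^0.79 = 3610^0.79 = 646.3
v^0.43 = 26600^0.43 = 79.93
g^-0.18 = 3.7^-0.18 = 0.7902
D_tc = 0.0814 × 8.858 × 646.3 × 79.93 × 0.7902 = 29430 m
D_f = 1.14 × 29430 = 33550 m
     = 33.55 km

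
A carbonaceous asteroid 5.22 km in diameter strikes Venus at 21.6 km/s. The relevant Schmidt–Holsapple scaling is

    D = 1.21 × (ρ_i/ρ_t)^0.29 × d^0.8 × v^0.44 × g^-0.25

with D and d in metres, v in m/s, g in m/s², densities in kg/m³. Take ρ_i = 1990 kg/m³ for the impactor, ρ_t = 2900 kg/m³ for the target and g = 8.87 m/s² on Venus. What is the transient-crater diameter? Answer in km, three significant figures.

In SI units: d = 5220 m, v = 21600 m/s.
(ρ_i/ρ_t)^0.29 = (1990/2900)^0.29 = 0.8965
d^0.8 = 5220^0.8 = 942.2
v^0.44 = 21600^0.44 = 80.75
g^-0.25 = 8.87^-0.25 = 0.5795
D = 1.21 × 0.8965 × 942.2 × 80.75 × 0.5795 = 47827 m
   = 47.83 km

D ≈ 47.8 km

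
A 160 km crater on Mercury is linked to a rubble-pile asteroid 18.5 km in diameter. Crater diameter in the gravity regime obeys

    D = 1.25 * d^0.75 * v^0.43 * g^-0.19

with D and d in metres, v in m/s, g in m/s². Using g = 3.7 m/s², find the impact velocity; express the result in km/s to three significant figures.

v ≈ 48.5 km/s

Rearranging for v: v = [D / (1.25 · 18500^0.75 · 3.7^-0.19)]^(1/0.43).
D = 160000 m.
18500^0.75 = 1586
3.7^-0.19 = 0.7799
Denominator = 1.25 × 1586 × 0.7799 = 1546
D / 1546 = 160000 / 1546 = 103.5
v = 103.5^(1/0.43) = 103.5^2.3256 = 48523 m/s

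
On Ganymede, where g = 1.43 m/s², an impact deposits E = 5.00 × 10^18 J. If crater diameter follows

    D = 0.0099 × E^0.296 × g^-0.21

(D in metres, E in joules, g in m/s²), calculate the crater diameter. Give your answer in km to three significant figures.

D ≈ 3.15 km

E^0.296 = (5.00 × 10^18)^0.296 = 3.427 × 10^5
g^-0.21 = 1.43^-0.21 = 0.9276
D = 0.0099 × 3.427 × 10^5 × 0.9276 = 3147 m
   = 3.147 km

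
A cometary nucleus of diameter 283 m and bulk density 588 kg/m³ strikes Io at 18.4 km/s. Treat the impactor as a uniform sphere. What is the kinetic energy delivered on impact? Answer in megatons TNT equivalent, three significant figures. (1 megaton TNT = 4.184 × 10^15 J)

v = 18400 m/s.
Mass m = (π/6) ρ d³ = (π/6) × 588 × (283)³ = 6.978 × 10^9 kg
E = ½ m v² = 0.5 × 6.978 × 10^9 × (18400)² = 1.181 × 10^18 J
   = 1.181 × 10^18 / 4.184×10^15 = 282.3 Mt

E ≈ 282 Mt TNT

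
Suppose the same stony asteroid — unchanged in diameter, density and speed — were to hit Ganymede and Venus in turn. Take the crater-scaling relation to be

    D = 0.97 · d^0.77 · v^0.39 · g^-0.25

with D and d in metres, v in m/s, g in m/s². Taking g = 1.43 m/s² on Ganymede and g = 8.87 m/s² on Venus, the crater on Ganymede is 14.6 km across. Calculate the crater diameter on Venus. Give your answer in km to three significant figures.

All impactor-dependent factors cancel in the ratio, leaving D_Venus/D_Ganymede = (g_Venus/g_Ganymede)^-0.25.
(8.87/1.43)^-0.25 = 6.203^-0.25 = 0.6337
D_Venus = 0.6337 × 14.6 km = 9.25 km

D ≈ 9.25 km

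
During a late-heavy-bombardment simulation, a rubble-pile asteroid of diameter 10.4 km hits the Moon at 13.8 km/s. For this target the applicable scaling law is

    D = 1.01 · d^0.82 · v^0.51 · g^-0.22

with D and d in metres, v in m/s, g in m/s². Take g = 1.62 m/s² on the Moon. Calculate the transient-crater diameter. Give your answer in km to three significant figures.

In SI units: d = 10400 m, v = 13800 m/s.
d^0.82 = 10400^0.82 = 1968
v^0.51 = 13800^0.51 = 129.2
g^-0.22 = 1.62^-0.22 = 0.8993
D = 1.01 × 1968 × 129.2 × 0.8993 = 2.309 × 10^5 m
   = 230.9 km

D ≈ 231 km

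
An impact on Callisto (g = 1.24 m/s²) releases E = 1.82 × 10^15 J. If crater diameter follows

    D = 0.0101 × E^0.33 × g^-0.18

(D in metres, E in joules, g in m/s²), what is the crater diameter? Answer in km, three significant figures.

D ≈ 1.06 km

E^0.33 = (1.82 × 10^15)^0.33 = 1.086 × 10^5
g^-0.18 = 1.24^-0.18 = 0.9620
D = 0.0101 × 1.086 × 10^5 × 0.9620 = 1055 m
   = 1.055 km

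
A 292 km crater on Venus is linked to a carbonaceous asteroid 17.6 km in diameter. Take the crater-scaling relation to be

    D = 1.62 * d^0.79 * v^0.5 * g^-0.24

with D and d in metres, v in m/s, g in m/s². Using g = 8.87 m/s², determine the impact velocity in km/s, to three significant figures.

v ≈ 18.1 km/s

Rearranging for v: v = [D / (1.62 · 17600^0.79 · 8.87^-0.24)]^(1/0.5).
D = 292000 m.
17600^0.79 = 2259
8.87^-0.24 = 0.5922
Denominator = 1.62 × 2259 × 0.5922 = 2167
D / 2167 = 292000 / 2167 = 134.7
v = 134.7^(1/0.5) = 134.7^2 = 18144 m/s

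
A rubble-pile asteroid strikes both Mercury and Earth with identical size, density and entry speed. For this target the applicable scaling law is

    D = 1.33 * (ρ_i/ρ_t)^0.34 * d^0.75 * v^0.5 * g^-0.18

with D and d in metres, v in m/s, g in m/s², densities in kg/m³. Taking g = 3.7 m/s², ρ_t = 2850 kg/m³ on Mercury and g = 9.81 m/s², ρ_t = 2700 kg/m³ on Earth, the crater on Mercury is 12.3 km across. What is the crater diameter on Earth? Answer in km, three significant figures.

D ≈ 10.5 km

The impactor-only factors (d, v, ρ_i) cancel in the ratio, leaving D_Earth/D_Mercury = (g_Earth/g_Mercury)^-0.18 · (ρ_t,Mercury/ρ_t,Earth)^0.34.
(9.81/3.7)^-0.18 = 2.651^-0.18 = 0.8390
(2850/2700)^0.34 = 1.056^0.34 = 1.019
Ratio = 0.8390 × 1.019 = 0.8549
D_Earth = 0.8549 × 12.3 km = 10.5 km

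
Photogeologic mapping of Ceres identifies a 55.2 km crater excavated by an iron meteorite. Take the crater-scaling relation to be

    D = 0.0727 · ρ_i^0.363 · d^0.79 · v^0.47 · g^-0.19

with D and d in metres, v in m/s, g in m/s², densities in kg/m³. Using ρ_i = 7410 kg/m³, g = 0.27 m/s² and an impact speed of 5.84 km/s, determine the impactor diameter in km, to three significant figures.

d ≈ 1.94 km

Rearranging for d: d = [D / (0.0727 · 7410^0.363 · 5840^0.47 · 0.27^-0.19)]^(1/0.79).
D = 55200 m.
7410^0.363 = 25.39
5840^0.47 = 58.91
0.27^-0.19 = 1.282
Denominator = 0.0727 × 25.39 × 58.91 × 1.282 = 139.4
D / 139.4 = 55200 / 139.4 = 396.0
d = 396.0^(1/0.79) = 396.0^1.2658 = 1942 m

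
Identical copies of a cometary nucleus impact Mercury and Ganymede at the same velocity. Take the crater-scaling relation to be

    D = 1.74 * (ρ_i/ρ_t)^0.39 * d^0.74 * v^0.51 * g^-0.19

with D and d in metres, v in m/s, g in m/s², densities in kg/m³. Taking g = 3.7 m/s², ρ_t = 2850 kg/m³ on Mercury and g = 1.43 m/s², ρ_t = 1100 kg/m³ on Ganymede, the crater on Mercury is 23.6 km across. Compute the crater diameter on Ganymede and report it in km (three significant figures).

The impactor-only factors (d, v, ρ_i) cancel in the ratio, leaving D_Ganymede/D_Mercury = (g_Ganymede/g_Mercury)^-0.19 · (ρ_t,Mercury/ρ_t,Ganymede)^0.39.
(1.43/3.7)^-0.19 = 0.3865^-0.19 = 1.198
(2850/1100)^0.39 = 2.591^0.39 = 1.450
Ratio = 1.198 × 1.450 = 1.737
D_Ganymede = 1.737 × 23.6 km = 41.0 km

D ≈ 41.0 km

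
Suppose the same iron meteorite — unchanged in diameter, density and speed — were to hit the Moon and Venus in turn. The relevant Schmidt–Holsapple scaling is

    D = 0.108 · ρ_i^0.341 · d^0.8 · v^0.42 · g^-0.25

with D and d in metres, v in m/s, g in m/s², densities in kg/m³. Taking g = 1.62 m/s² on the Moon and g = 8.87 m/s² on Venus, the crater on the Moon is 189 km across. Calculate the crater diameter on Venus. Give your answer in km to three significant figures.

D ≈ 124 km

All impactor-dependent factors cancel in the ratio, leaving D_Venus/D_Moon = (g_Venus/g_Moon)^-0.25.
(8.87/1.62)^-0.25 = 5.475^-0.25 = 0.6537
D_Venus = 0.6537 × 189 km = 124 km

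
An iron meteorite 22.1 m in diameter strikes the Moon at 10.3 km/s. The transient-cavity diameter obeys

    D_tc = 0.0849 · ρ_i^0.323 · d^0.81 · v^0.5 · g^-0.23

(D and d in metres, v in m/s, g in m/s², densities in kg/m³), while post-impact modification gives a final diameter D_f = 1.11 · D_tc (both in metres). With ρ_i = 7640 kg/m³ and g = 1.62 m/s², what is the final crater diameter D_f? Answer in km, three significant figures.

v = 10300 m/s.
ρ_i^0.323 = 7640^0.323 = 17.96
d^0.81 = 22.1^0.81 = 12.27
v^0.5 = 10300^0.5 = 101.5
g^-0.23 = 1.62^-0.23 = 0.8950
D_tc = 0.0849 × 17.96 × 12.27 × 101.5 × 0.8950 = 1700 m
D_f = 1.11 × 1700 = 1887 m
     = 1.887 km

D_f ≈ 1.89 km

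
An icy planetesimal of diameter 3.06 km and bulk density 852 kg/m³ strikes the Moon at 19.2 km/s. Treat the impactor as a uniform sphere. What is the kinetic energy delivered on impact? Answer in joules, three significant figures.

d = 3060 m; v = 19200 m/s.
Mass m = (π/6) ρ d³ = (π/6) × 852 × (3060)³ = 1.278 × 10^13 kg
E = ½ m v² = 0.5 × 1.278 × 10^13 × (19200)² = 2.356 × 10^21 J

E ≈ 2.36 × 10^21 J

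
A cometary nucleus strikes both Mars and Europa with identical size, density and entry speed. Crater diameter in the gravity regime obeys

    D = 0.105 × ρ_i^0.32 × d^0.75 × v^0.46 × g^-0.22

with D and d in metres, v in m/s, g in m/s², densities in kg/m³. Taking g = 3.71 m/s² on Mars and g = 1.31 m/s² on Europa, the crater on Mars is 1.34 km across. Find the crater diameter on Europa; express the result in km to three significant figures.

D ≈ 1.68 km

All impactor-dependent factors cancel in the ratio, leaving D_Europa/D_Mars = (g_Europa/g_Mars)^-0.22.
(1.31/3.71)^-0.22 = 0.3531^-0.22 = 1.257
D_Europa = 1.257 × 1.34 km = 1.68 km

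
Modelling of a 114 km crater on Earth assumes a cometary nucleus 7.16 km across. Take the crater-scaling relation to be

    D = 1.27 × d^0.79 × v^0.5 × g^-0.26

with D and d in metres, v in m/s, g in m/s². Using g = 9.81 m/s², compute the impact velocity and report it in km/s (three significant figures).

v ≈ 21.4 km/s

Rearranging for v: v = [D / (1.27 · 7160^0.79 · 9.81^-0.26)]^(1/0.5).
D = 114000 m.
7160^0.79 = 1110
9.81^-0.26 = 0.5523
Denominator = 1.27 × 1110 × 0.5523 = 778.6
D / 778.6 = 114000 / 778.6 = 146.4
v = 146.4^(1/0.5) = 146.4^2 = 21433 m/s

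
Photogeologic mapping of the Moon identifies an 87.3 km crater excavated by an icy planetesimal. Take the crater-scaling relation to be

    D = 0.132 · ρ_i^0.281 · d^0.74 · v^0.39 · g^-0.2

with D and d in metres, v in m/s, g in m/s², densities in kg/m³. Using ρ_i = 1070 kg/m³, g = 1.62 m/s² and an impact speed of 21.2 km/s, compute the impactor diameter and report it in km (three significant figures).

d ≈ 31.0 km

Rearranging for d: d = [D / (0.132 · 1070^0.281 · 21200^0.39 · 1.62^-0.2)]^(1/0.74).
D = 87300 m.
1070^0.281 = 7.100
21200^0.39 = 48.67
1.62^-0.2 = 0.9080
Denominator = 0.132 × 7.100 × 48.67 × 0.9080 = 41.42
D / 41.42 = 87300 / 41.42 = 2108
d = 2108^(1/0.74) = 2108^1.3514 = 31037 m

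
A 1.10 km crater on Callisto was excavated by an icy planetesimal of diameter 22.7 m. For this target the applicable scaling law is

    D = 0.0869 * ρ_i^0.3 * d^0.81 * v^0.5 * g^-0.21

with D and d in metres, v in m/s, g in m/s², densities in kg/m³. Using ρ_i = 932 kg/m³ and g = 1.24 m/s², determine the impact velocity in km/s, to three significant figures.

v ≈ 18.4 km/s

Rearranging for v: v = [D / (0.0869 · 932^0.3 · 22.7^0.81 · 1.24^-0.21)]^(1/0.5).
D = 1100 m.
932^0.3 = 7.777
22.7^0.81 = 12.54
1.24^-0.21 = 0.9558
Denominator = 0.0869 × 7.777 × 12.54 × 0.9558 = 8.100
D / 8.100 = 1100 / 8.100 = 135.8
v = 135.8^(1/0.5) = 135.8^2 = 18442 m/s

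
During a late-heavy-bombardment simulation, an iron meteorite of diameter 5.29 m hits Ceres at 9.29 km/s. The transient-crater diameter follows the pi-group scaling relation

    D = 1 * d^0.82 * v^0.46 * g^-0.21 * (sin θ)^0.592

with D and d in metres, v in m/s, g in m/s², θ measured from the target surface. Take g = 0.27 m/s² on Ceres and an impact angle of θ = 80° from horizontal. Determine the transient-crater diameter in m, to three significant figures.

D ≈ 342 m

In SI units: v = 9290 m/s.
d^0.82 = 5.29^0.82 = 3.920
v^0.46 = 9290^0.46 = 66.88
g^-0.21 = 0.27^-0.21 = 1.316
(sin 80°)^0.592 = 0.9848^0.592 = 0.9910
D = 1 × 3.920 × 66.88 × 1.316 × 0.9910 = 341.9 m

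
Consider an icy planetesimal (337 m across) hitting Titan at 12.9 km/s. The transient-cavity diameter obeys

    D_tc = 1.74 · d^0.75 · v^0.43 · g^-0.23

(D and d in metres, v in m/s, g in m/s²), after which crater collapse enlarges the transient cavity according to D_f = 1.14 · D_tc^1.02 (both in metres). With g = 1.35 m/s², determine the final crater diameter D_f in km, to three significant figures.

v = 12900 m/s.
d^0.75 = 337^0.75 = 78.65
v^0.43 = 12900^0.43 = 58.55
g^-0.23 = 1.35^-0.23 = 0.9333
D_tc = 1.74 × 78.65 × 58.55 × 0.9333 = 7478 m
D_f = 1.14 × (7478)^1.02 = 10190 m
     = 10.19 km

D_f ≈ 10.2 km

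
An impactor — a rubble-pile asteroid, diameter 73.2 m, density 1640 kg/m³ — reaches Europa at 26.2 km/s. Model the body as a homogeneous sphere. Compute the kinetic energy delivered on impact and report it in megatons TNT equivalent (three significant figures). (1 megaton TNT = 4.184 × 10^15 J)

v = 26200 m/s.
Mass m = (π/6) ρ d³ = (π/6) × 1640 × (73.2)³ = 3.368 × 10^8 kg
E = ½ m v² = 0.5 × 3.368 × 10^8 × (26200)² = 1.156 × 10^17 J
   = 1.156 × 10^17 / 4.184×10^15 = 27.63 Mt

E ≈ 27.6 Mt TNT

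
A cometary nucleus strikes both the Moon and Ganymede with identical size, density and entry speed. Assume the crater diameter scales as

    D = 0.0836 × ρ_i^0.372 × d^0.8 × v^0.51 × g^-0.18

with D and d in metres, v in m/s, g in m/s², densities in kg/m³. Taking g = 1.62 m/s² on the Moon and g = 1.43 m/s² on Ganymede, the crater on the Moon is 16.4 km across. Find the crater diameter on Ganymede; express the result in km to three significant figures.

D ≈ 16.8 km

All impactor-dependent factors cancel in the ratio, leaving D_Ganymede/D_Moon = (g_Ganymede/g_Moon)^-0.18.
(1.43/1.62)^-0.18 = 0.8827^-0.18 = 1.023
D_Ganymede = 1.023 × 16.4 km = 16.8 km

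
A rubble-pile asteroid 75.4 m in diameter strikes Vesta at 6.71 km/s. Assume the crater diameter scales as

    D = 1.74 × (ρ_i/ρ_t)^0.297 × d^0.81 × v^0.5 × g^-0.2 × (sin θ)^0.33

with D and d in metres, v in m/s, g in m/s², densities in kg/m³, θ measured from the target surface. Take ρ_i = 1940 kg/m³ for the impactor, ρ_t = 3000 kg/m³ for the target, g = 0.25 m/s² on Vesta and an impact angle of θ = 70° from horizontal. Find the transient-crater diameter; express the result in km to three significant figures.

D ≈ 5.37 km

In SI units: v = 6710 m/s.
(ρ_i/ρ_t)^0.297 = (1940/3000)^0.297 = 0.8786
d^0.81 = 75.4^0.81 = 33.16
v^0.5 = 6710^0.5 = 81.91
g^-0.2 = 0.25^-0.2 = 1.320
(sin 70°)^0.33 = 0.9397^0.33 = 0.9797
D = 1.74 × 0.8786 × 33.16 × 81.91 × 1.320 × 0.9797 = 5370 m
   = 5.370 km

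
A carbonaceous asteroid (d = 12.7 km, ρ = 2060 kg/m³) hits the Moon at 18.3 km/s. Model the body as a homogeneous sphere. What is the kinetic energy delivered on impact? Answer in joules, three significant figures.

E ≈ 3.70 × 10^23 J

d = 12700 m; v = 18300 m/s.
Mass m = (π/6) ρ d³ = (π/6) × 2060 × (12700)³ = 2.209 × 10^15 kg
E = ½ m v² = 0.5 × 2.209 × 10^15 × (18300)² = 3.699 × 10^23 J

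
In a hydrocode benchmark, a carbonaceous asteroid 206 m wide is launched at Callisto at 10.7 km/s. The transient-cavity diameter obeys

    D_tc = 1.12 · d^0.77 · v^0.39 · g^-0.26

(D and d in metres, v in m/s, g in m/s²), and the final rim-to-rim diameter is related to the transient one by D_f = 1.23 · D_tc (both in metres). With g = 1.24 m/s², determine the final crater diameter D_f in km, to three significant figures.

v = 10700 m/s.
d^0.77 = 206^0.77 = 60.49
v^0.39 = 10700^0.39 = 37.28
g^-0.26 = 1.24^-0.26 = 0.9456
D_tc = 1.12 × 60.49 × 37.28 × 0.9456 = 2388 m
D_f = 1.23 × 2388 = 2937 m
     = 2.937 km

D_f ≈ 2.94 km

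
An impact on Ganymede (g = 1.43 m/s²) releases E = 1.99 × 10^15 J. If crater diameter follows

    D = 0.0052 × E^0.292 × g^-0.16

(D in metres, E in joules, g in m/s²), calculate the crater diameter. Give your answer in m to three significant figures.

D ≈ 144 m

E^0.292 = (1.99 × 10^15)^0.292 = 2.933 × 10^4
g^-0.16 = 1.43^-0.16 = 0.9444
D = 0.0052 × 2.933 × 10^4 × 0.9444 = 144.0 m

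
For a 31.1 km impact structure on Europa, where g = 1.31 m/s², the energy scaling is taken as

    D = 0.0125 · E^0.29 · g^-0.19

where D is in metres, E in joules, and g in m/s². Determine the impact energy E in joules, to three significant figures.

E ≈ 1.35 × 10^22 J

Rearranging: E = [D / (0.0125 · g^-0.19)]^(1/0.29).
D = 31100 m.
g^-0.19 = 1.31^-0.19 = 0.9500
D / (0.0125 × 0.9500) = 31100 / (0.01188) = 2.618 × 10^6
E = (2.618 × 10^6)^3.4483 = 1.352 × 10^22 J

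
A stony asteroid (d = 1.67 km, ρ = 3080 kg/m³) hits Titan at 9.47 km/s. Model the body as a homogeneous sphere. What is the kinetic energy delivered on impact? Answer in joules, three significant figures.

E ≈ 3.37 × 10^20 J

d = 1670 m; v = 9470 m/s.
Mass m = (π/6) ρ d³ = (π/6) × 3080 × (1670)³ = 7.511 × 10^12 kg
E = ½ m v² = 0.5 × 7.511 × 10^12 × (9470)² = 3.368 × 10^20 J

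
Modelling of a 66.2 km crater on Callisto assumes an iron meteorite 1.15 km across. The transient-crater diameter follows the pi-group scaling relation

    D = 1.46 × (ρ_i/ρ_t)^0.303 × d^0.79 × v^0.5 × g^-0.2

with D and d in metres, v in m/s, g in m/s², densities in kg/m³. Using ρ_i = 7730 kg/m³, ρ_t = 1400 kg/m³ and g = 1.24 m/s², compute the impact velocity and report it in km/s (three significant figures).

v ≈ 11.6 km/s

Rearranging for v: v = [D / (1.46 · (7730/1400)^0.303 · 1150^0.79 · 1.24^-0.2)]^(1/0.5).
D = 66200 m.
(7730/1400)^0.303 = 1.678
1150^0.79 = 261.8
1.24^-0.2 = 0.9579
Denominator = 1.46 × 1.678 × 261.8 × 0.9579 = 614.4
D / 614.4 = 66200 / 614.4 = 107.7
v = 107.7^(1/0.5) = 107.7^2 = 11599 m/s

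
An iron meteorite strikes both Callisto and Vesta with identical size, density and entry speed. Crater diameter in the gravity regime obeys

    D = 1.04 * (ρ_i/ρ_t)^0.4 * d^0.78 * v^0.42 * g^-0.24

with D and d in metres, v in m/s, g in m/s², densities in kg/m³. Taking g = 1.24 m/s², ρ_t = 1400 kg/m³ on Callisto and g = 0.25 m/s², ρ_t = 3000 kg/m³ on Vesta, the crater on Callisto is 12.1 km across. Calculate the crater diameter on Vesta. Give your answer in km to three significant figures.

D ≈ 13.1 km

The impactor-only factors (d, v, ρ_i) cancel in the ratio, leaving D_Vesta/D_Callisto = (g_Vesta/g_Callisto)^-0.24 · (ρ_t,Callisto/ρ_t,Vesta)^0.4.
(0.25/1.24)^-0.24 = 0.2016^-0.24 = 1.469
(1400/3000)^0.4 = 0.4667^0.4 = 0.7373
Ratio = 1.469 × 0.7373 = 1.083
D_Vesta = 1.083 × 12.1 km = 13.1 km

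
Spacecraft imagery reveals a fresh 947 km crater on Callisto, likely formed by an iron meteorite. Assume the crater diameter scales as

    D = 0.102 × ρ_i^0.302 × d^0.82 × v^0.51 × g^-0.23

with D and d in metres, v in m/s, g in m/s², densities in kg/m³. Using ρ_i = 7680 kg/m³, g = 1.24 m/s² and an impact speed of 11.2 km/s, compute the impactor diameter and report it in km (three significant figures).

Rearranging for d: d = [D / (0.102 · 7680^0.302 · 11200^0.51 · 1.24^-0.23)]^(1/0.82).
D = 947000 m.
7680^0.302 = 14.91
11200^0.51 = 116.2
1.24^-0.23 = 0.9517
Denominator = 0.102 × 14.91 × 116.2 × 0.9517 = 168.2
D / 168.2 = 947000 / 168.2 = 5630
d = 5630^(1/0.82) = 5630^1.2195 = 37475 m

d ≈ 37.5 km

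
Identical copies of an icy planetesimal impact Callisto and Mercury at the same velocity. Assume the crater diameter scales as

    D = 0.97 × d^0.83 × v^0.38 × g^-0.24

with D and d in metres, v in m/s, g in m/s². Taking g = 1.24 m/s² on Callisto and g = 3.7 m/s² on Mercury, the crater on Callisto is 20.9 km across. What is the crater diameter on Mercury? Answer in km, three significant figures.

D ≈ 16.1 km

All impactor-dependent factors cancel in the ratio, leaving D_Mercury/D_Callisto = (g_Mercury/g_Callisto)^-0.24.
(3.7/1.24)^-0.24 = 2.984^-0.24 = 0.7692
D_Mercury = 0.7692 × 20.9 km = 16.1 km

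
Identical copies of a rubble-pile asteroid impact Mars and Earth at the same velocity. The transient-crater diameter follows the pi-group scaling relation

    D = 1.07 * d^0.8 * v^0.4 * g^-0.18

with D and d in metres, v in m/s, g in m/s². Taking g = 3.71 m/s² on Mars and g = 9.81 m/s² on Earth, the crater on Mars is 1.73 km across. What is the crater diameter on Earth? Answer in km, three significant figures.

D ≈ 1.45 km

All impactor-dependent factors cancel in the ratio, leaving D_Earth/D_Mars = (g_Earth/g_Mars)^-0.18.
(9.81/3.71)^-0.18 = 2.644^-0.18 = 0.8394
D_Earth = 0.8394 × 1.73 km = 1.45 km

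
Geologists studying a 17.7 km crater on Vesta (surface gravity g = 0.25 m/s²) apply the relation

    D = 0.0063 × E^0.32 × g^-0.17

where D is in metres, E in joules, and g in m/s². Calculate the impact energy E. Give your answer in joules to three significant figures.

E ≈ 6.79 × 10^19 J

Rearranging: E = [D / (0.0063 · g^-0.17)]^(1/0.32).
D = 17700 m.
g^-0.17 = 0.25^-0.17 = 1.266
D / (0.0063 × 1.266) = 17700 / (7.976 × 10^-3) = 2.219 × 10^6
E = (2.219 × 10^6)^3.125 = 6.788 × 10^19 J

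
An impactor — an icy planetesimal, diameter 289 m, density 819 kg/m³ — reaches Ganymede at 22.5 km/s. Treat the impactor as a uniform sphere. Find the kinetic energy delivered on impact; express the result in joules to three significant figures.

E ≈ 2.62 × 10^18 J

v = 22500 m/s.
Mass m = (π/6) ρ d³ = (π/6) × 819 × (289)³ = 1.035 × 10^10 kg
E = ½ m v² = 0.5 × 1.035 × 10^10 × (22500)² = 2.620 × 10^18 J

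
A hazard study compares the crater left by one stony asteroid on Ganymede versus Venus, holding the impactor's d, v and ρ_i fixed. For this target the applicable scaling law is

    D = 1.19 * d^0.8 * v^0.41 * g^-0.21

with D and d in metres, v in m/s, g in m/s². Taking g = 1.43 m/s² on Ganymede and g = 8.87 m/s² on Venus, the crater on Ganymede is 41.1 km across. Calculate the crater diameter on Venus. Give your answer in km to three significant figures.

D ≈ 28.0 km

All impactor-dependent factors cancel in the ratio, leaving D_Venus/D_Ganymede = (g_Venus/g_Ganymede)^-0.21.
(8.87/1.43)^-0.21 = 6.203^-0.21 = 0.6816
D_Venus = 0.6816 × 41.1 km = 28.0 km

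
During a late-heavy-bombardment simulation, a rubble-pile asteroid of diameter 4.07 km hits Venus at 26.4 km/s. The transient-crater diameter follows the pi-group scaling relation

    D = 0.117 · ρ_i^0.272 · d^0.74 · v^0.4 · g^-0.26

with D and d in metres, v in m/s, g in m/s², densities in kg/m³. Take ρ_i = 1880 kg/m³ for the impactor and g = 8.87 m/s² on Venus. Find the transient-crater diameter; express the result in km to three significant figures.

In SI units: d = 4070 m, v = 26400 m/s.
ρ_i^0.272 = 1880^0.272 = 7.773
d^0.74 = 4070^0.74 = 468.9
v^0.4 = 26400^0.4 = 58.70
g^-0.26 = 8.87^-0.26 = 0.5669
D = 0.117 × 7.773 × 468.9 × 58.70 × 0.5669 = 14191 m
   = 14.19 km

D ≈ 14.2 km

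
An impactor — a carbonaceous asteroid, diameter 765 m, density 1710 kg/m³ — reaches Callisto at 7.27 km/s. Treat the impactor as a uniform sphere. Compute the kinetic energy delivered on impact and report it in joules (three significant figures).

v = 7270 m/s.
Mass m = (π/6) ρ d³ = (π/6) × 1710 × (765)³ = 4.008 × 10^11 kg
E = ½ m v² = 0.5 × 4.008 × 10^11 × (7270)² = 1.059 × 10^19 J

E ≈ 1.06 × 10^19 J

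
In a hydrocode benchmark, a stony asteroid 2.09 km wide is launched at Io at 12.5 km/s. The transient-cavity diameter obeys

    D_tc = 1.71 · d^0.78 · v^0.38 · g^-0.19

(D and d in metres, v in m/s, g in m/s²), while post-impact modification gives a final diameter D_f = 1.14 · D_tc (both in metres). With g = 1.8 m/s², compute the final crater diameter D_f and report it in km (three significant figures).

In SI: d = 2090 m, v = 12500 m/s.
d^0.78 = 2090^0.78 = 388.8
v^0.38 = 12500^0.38 = 36.04
g^-0.19 = 1.8^-0.19 = 0.8943
D_tc = 1.71 × 388.8 × 36.04 × 0.8943 = 21430 m
D_f = 1.14 × 21430 = 24430 m
     = 24.43 km

D_f ≈ 24.4 km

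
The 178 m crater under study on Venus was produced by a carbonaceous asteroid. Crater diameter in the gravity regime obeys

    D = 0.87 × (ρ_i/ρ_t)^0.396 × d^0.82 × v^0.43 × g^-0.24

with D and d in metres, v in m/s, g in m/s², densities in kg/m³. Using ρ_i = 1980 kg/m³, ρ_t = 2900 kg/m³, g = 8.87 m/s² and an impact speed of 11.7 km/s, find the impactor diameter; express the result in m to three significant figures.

Rearranging for d: d = [D / (0.87 · (1980/2900)^0.396 · 11700^0.43 · 8.87^-0.24)]^(1/0.82).
(1980/2900)^0.396 = 0.8597
11700^0.43 = 56.15
8.87^-0.24 = 0.5922
Denominator = 0.87 × 0.8597 × 56.15 × 0.5922 = 24.87
D / 24.87 = 178 / 24.87 = 7.157
d = 7.157^(1/0.82) = 7.157^1.2195 = 11.02 m

d ≈ 11.0 m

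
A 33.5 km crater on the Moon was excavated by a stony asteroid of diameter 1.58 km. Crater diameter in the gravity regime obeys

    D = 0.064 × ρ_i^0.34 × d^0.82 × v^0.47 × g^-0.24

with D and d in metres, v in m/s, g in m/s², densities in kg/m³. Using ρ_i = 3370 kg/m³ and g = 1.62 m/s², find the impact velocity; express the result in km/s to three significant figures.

Rearranging for v: v = [D / (0.064 · 3370^0.34 · 1580^0.82 · 1.62^-0.24)]^(1/0.47).
D = 33500 m.
3370^0.34 = 15.83
1580^0.82 = 419.7
1.62^-0.24 = 0.8907
Denominator = 0.064 × 15.83 × 419.7 × 0.8907 = 378.7
D / 378.7 = 33500 / 378.7 = 88.46
v = 88.46^(1/0.47) = 88.46^2.1277 = 13871 m/s

v ≈ 13.9 km/s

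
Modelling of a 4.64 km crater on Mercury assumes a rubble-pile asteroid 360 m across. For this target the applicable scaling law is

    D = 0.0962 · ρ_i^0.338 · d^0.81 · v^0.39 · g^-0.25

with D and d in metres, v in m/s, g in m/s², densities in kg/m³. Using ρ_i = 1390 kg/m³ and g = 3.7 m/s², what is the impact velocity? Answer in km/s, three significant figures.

v ≈ 21.9 km/s

Rearranging for v: v = [D / (0.0962 · 1390^0.338 · 360^0.81 · 3.7^-0.25)]^(1/0.39).
D = 4640 m.
1390^0.338 = 11.54
360^0.81 = 117.7
3.7^-0.25 = 0.7210
Denominator = 0.0962 × 11.54 × 117.7 × 0.7210 = 94.21
D / 94.21 = 4640 / 94.21 = 49.25
v = 49.25^(1/0.39) = 49.25^2.5641 = 21852 m/s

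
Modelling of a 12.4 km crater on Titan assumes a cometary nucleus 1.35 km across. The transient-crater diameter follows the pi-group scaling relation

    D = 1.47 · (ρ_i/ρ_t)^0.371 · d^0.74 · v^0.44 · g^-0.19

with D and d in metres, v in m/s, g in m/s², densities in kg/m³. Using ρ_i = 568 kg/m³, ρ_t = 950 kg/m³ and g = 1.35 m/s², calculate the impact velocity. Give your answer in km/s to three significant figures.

Rearranging for v: v = [D / (1.47 · (568/950)^0.371 · 1350^0.74 · 1.35^-0.19)]^(1/0.44).
D = 12400 m.
(568/950)^0.371 = 0.8263
1350^0.74 = 207.2
1.35^-0.19 = 0.9446
Denominator = 1.47 × 0.8263 × 207.2 × 0.9446 = 237.7
D / 237.7 = 12400 / 237.7 = 52.17
v = 52.17^(1/0.44) = 52.17^2.2727 = 8002 m/s

v ≈ 8.00 km/s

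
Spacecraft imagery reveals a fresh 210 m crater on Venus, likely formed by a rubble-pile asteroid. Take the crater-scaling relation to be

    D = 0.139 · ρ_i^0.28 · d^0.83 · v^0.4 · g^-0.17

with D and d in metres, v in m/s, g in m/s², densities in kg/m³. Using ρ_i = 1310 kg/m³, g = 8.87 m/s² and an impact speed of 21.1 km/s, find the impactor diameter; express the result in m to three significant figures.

Rearranging for d: d = [D / (0.139 · 1310^0.28 · 21100^0.4 · 8.87^-0.17)]^(1/0.83).
1310^0.28 = 7.462
21100^0.4 = 53.67
8.87^-0.17 = 0.6900
Denominator = 0.139 × 7.462 × 53.67 × 0.6900 = 38.41
D / 38.41 = 210 / 38.41 = 5.467
d = 5.467^(1/0.83) = 5.467^1.2048 = 7.742 m

d ≈ 7.74 m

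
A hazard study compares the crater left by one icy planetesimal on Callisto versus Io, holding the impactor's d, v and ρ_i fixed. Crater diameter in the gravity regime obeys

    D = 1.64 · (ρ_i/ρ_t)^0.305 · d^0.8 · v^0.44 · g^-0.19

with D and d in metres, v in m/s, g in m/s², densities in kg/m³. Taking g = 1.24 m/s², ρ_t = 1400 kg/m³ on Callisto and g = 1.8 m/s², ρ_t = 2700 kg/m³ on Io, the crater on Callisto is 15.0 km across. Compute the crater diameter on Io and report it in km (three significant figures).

The impactor-only factors (d, v, ρ_i) cancel in the ratio, leaving D_Io/D_Callisto = (g_Io/g_Callisto)^-0.19 · (ρ_t,Callisto/ρ_t,Io)^0.305.
(1.8/1.24)^-0.19 = 1.452^-0.19 = 0.9316
(1400/2700)^0.305 = 0.5185^0.305 = 0.8185
Ratio = 0.9316 × 0.8185 = 0.7625
D_Io = 0.7625 × 15.0 km = 11.4 km

D ≈ 11.4 km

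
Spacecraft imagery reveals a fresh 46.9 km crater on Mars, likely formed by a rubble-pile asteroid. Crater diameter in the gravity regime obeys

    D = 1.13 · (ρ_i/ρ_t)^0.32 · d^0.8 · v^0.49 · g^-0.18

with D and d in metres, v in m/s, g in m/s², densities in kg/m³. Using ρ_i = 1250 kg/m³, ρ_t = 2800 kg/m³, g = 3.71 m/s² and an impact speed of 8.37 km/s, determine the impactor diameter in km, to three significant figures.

Rearranging for d: d = [D / (1.13 · (1250/2800)^0.32 · 8370^0.49 · 3.71^-0.18)]^(1/0.8).
D = 46900 m.
(1250/2800)^0.32 = 0.7725
8370^0.49 = 83.59
3.71^-0.18 = 0.7898
Denominator = 1.13 × 0.7725 × 83.59 × 0.7898 = 57.63
D / 57.63 = 46900 / 57.63 = 813.8
d = 813.8^(1/0.8) = 813.8^1.25 = 4347 m

d ≈ 4.35 km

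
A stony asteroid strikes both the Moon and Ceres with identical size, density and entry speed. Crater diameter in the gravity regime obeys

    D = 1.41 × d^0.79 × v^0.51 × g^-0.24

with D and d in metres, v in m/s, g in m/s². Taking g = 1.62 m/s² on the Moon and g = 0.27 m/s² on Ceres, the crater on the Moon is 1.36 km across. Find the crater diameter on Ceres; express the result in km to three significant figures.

All impactor-dependent factors cancel in the ratio, leaving D_Ceres/D_Moon = (g_Ceres/g_Moon)^-0.24.
(0.27/1.62)^-0.24 = 0.1667^-0.24 = 1.537
D_Ceres = 1.537 × 1.36 km = 2.09 km

D ≈ 2.09 km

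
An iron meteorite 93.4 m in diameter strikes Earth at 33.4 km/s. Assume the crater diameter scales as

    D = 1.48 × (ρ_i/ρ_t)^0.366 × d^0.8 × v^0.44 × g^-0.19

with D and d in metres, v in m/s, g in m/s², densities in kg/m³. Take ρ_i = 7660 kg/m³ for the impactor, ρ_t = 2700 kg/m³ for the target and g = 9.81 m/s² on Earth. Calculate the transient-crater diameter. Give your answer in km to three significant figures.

In SI units: v = 33400 m/s.
(ρ_i/ρ_t)^0.366 = (7660/2700)^0.366 = 1.465
d^0.8 = 93.4^0.8 = 37.69
v^0.44 = 33400^0.44 = 97.82
g^-0.19 = 9.81^-0.19 = 0.6480
D = 1.48 × 1.465 × 37.69 × 97.82 × 0.6480 = 5180 m
   = 5.180 km

D ≈ 5.18 km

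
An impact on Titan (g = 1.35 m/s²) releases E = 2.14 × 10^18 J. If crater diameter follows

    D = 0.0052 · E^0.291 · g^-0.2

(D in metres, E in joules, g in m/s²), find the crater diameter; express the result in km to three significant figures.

D ≈ 1.06 km

E^0.291 = (2.14 × 10^18)^0.291 = 2.158 × 10^5
g^-0.2 = 1.35^-0.2 = 0.9417
D = 0.0052 × 2.158 × 10^5 × 0.9417 = 1057 m
   = 1.057 km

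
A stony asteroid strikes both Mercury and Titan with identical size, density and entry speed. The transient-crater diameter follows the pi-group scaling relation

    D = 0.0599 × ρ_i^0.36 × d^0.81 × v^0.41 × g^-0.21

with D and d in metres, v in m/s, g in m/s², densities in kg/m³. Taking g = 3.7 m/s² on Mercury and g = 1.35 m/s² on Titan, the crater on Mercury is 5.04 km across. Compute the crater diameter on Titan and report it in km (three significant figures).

D ≈ 6.23 km

All impactor-dependent factors cancel in the ratio, leaving D_Titan/D_Mercury = (g_Titan/g_Mercury)^-0.21.
(1.35/3.7)^-0.21 = 0.3649^-0.21 = 1.236
D_Titan = 1.236 × 5.04 km = 6.23 km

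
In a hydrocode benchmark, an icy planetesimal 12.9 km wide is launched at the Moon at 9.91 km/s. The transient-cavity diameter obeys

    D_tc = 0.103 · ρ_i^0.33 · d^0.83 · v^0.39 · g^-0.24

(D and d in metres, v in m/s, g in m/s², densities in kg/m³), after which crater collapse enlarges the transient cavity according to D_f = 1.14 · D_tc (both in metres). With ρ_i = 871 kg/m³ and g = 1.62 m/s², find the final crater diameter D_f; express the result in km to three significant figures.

D_f ≈ 91.2 km

In SI: d = 12900 m, v = 9910 m/s.
ρ_i^0.33 = 871^0.33 = 9.337
d^0.83 = 12900^0.83 = 2581
v^0.39 = 9910^0.39 = 36.18
g^-0.24 = 1.62^-0.24 = 0.8907
D_tc = 0.103 × 9.337 × 2581 × 36.18 × 0.8907 = 79990 m
D_f = 1.14 × 79990 = 91189 m
     = 91.19 km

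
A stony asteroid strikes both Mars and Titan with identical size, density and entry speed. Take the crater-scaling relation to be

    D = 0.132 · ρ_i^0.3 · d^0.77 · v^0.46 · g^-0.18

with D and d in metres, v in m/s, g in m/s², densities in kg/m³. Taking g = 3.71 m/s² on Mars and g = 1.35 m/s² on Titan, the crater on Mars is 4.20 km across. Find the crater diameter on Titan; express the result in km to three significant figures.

All impactor-dependent factors cancel in the ratio, leaving D_Titan/D_Mars = (g_Titan/g_Mars)^-0.18.
(1.35/3.71)^-0.18 = 0.3639^-0.18 = 1.200
D_Titan = 1.200 × 4.20 km = 5.04 km

D ≈ 5.04 km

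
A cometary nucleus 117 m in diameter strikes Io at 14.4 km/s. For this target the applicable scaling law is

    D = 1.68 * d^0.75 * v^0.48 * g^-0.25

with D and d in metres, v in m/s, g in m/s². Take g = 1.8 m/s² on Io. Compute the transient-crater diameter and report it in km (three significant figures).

D ≈ 5.11 km

In SI units: v = 14400 m/s.
d^0.75 = 117^0.75 = 35.57
v^0.48 = 14400^0.48 = 99.09
g^-0.25 = 1.8^-0.25 = 0.8633
D = 1.68 × 35.57 × 99.09 × 0.8633 = 5112 m
   = 5.112 km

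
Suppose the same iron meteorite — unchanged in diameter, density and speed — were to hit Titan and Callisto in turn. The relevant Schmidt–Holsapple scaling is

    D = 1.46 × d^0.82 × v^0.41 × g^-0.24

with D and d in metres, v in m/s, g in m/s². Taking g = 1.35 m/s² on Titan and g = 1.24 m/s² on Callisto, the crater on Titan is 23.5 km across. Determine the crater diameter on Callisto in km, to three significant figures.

D ≈ 24.0 km

All impactor-dependent factors cancel in the ratio, leaving D_Callisto/D_Titan = (g_Callisto/g_Titan)^-0.24.
(1.24/1.35)^-0.24 = 0.9185^-0.24 = 1.021
D_Callisto = 1.021 × 23.5 km = 24.0 km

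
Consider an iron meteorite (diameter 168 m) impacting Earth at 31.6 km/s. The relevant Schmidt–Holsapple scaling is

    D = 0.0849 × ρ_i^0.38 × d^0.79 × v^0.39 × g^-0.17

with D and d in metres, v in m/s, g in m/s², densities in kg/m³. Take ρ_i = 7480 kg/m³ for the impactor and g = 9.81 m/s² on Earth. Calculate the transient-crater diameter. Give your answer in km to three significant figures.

In SI units: v = 31600 m/s.
ρ_i^0.38 = 7480^0.38 = 29.65
d^0.79 = 168^0.79 = 57.28
v^0.39 = 31600^0.39 = 56.87
g^-0.17 = 9.81^-0.17 = 0.6783
D = 0.0849 × 29.65 × 57.28 × 56.87 × 0.6783 = 5562 m
   = 5.562 km

D ≈ 5.56 km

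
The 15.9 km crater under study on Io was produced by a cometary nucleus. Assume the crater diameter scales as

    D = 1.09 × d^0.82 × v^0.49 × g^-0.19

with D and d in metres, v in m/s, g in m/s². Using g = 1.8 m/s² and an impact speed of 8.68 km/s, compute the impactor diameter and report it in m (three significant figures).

Rearranging for d: d = [D / (1.09 · 8680^0.49 · 1.8^-0.19)]^(1/0.82).
D = 15900 m.
8680^0.49 = 85.09
1.8^-0.19 = 0.8943
Denominator = 1.09 × 85.09 × 0.8943 = 82.94
D / 82.94 = 15900 / 82.94 = 191.7
d = 191.7^(1/0.82) = 191.7^1.2195 = 607.7 m

d ≈ 608 m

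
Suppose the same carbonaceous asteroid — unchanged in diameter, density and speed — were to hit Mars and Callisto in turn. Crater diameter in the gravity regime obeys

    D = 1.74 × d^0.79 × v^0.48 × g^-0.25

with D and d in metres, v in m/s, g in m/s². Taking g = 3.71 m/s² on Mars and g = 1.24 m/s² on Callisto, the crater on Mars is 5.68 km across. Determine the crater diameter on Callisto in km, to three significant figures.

All impactor-dependent factors cancel in the ratio, leaving D_Callisto/D_Mars = (g_Callisto/g_Mars)^-0.25.
(1.24/3.71)^-0.25 = 0.3342^-0.25 = 1.315
D_Callisto = 1.315 × 5.68 km = 7.47 km

D ≈ 7.47 km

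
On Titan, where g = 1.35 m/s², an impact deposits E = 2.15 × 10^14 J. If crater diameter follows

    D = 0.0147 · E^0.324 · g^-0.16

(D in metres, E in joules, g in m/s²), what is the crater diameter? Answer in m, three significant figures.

D ≈ 617 m

E^0.324 = (2.15 × 10^14)^0.324 = 4.403 × 10^4
g^-0.16 = 1.35^-0.16 = 0.9531
D = 0.0147 × 4.403 × 10^4 × 0.9531 = 616.9 m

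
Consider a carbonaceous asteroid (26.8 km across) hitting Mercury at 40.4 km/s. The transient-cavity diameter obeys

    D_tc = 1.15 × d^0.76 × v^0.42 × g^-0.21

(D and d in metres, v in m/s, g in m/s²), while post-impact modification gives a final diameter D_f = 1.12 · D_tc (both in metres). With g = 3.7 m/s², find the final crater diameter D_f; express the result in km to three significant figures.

D_f ≈ 195 km

In SI: d = 26800 m, v = 40400 m/s.
d^0.76 = 26800^0.76 = 2319
v^0.42 = 40400^0.42 = 86.04
g^-0.21 = 3.7^-0.21 = 0.7598
D_tc = 1.15 × 2319 × 86.04 × 0.7598 = 1.743 × 10^5 m
D_f = 1.12 × 1.743 × 10^5 = 1.952 × 10^5 m
     = 195.2 km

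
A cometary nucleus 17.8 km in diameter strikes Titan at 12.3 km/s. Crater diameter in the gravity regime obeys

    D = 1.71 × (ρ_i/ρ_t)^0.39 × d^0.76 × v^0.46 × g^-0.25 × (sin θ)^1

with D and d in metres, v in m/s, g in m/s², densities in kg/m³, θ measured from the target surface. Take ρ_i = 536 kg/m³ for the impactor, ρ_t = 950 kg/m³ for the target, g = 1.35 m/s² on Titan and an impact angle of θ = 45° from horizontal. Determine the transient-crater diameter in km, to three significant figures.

In SI units: d = 17800 m, v = 12300 m/s.
(ρ_i/ρ_t)^0.39 = (536/950)^0.39 = 0.7999
d^0.76 = 17800^0.76 = 1699
v^0.46 = 12300^0.46 = 76.10
g^-0.25 = 1.35^-0.25 = 0.9277
(sin 45°)^1 = 0.7071^1 = 0.7071
D = 1.71 × 0.7999 × 1699 × 76.10 × 0.9277 × 0.7071 = 1.160 × 10^5 m
   = 116.0 km

D ≈ 116 km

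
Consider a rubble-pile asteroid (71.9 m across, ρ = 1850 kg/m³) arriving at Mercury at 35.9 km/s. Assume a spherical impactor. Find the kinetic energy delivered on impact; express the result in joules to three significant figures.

v = 35900 m/s.
Mass m = (π/6) ρ d³ = (π/6) × 1850 × (71.9)³ = 3.600 × 10^8 kg
E = ½ m v² = 0.5 × 3.600 × 10^8 × (35900)² = 2.320 × 10^17 J

E ≈ 2.32 × 10^17 J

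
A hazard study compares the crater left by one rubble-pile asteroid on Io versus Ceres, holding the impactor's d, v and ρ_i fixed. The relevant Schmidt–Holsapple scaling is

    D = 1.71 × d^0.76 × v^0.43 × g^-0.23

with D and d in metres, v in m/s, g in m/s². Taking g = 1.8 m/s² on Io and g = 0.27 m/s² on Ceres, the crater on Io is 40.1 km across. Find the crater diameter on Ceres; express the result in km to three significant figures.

D ≈ 62.0 km

All impactor-dependent factors cancel in the ratio, leaving D_Ceres/D_Io = (g_Ceres/g_Io)^-0.23.
(0.27/1.8)^-0.23 = 0.1500^-0.23 = 1.547
D_Ceres = 1.547 × 40.1 km = 62.0 km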